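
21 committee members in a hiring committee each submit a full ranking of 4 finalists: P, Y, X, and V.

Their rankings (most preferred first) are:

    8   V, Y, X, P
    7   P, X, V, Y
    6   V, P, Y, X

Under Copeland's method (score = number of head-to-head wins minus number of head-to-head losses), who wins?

V

Pairwise results:
  P vs Y: P wins 13–8.
  P vs X: P wins 13–8.
  P vs V: V wins 14–7.
  Y vs X: Y wins 14–7.
  Y vs V: V wins 21–0.
  X vs V: V wins 14–7.
Copeland scores (wins − losses):
  P: 2 − 1 = 1
  Y: 1 − 2 = -1
  X: 0 − 3 = -3
  V: 3 − 0 = 3
V has the best Copeland score.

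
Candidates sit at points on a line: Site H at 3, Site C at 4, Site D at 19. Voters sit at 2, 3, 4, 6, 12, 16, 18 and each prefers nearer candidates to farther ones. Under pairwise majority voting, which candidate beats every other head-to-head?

With single-peaked preferences on a line, the Condorcet winner is the candidate closest to the median voter.
The median voter (position 6) is closest to Site C at 4.
Check: Site C vs Site D — voters closer to Site C: 4 of 7.

Site C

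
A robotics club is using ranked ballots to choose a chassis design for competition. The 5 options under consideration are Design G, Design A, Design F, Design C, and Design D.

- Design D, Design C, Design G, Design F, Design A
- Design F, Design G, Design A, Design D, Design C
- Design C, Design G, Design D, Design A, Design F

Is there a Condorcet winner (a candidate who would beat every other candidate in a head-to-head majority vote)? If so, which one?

There is no Condorcet winner

Head-to-head results (3 voters total):
Design G vs Design A: Design G wins 3–0.
Design G vs Design F: Design G wins 2–1.
Design G vs Design C: Design C wins 2–1.
Design G vs Design D: Design G wins 2–1.
Design A vs Design F: Design F wins 2–1.
Design A vs Design C: Design C wins 2–1.
Design A vs Design D: Design D wins 2–1.
Design F vs Design C: Design C wins 2–1.
Design F vs Design D: Design D wins 2–1.
Design C vs Design D: Design D wins 2–1.
No candidate beats all others: Design G beats Design D beats Design C beats Design G, a majority cycle.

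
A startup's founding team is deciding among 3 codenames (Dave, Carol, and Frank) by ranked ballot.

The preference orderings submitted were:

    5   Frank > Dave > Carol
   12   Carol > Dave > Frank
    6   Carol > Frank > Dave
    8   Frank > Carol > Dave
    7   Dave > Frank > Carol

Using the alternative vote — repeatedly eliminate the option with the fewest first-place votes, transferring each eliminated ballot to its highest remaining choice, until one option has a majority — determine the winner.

Frank

Round 1: Carol 18, Frank 13, Dave 7. Dave has the fewest and is eliminated.
Round 2: Frank 20, Carol 18. Frank has a majority.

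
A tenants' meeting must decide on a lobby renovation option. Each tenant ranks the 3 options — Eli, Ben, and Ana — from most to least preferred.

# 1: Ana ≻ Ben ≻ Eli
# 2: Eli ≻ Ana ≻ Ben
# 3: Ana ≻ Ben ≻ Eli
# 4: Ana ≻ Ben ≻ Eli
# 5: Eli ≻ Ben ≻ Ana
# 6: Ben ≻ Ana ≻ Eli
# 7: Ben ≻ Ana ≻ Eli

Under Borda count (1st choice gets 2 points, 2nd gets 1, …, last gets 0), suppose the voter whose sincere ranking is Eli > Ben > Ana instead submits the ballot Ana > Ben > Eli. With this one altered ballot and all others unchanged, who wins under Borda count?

Ana

Borda totals with the altered ballot: Eli 2, Ben 8, Ana 11.
The winner is unchanged: still Ana.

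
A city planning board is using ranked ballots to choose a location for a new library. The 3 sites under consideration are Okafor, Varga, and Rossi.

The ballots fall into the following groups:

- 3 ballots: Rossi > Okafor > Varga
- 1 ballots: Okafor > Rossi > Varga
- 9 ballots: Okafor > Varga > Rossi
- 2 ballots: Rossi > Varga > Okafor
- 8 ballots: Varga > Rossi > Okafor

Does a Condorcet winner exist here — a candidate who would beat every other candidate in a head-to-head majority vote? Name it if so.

There is no Condorcet winner

Head-to-head results (23 voters total):
Okafor vs Varga: Okafor wins 13–10.
Okafor vs Rossi: Rossi wins 13–10.
Varga vs Rossi: Varga wins 17–6.
No candidate beats all others: Okafor beats Varga beats Rossi beats Okafor, a majority cycle.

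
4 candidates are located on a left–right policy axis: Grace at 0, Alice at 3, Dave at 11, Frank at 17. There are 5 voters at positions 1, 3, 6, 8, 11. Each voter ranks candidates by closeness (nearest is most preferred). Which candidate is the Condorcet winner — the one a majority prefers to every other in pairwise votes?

Alice

With single-peaked preferences on a line, the Condorcet winner is the candidate closest to the median voter.
The median voter (position 6) is closest to Alice at 3.
Check: Alice vs Frank — voters closer to Alice: 4 of 5.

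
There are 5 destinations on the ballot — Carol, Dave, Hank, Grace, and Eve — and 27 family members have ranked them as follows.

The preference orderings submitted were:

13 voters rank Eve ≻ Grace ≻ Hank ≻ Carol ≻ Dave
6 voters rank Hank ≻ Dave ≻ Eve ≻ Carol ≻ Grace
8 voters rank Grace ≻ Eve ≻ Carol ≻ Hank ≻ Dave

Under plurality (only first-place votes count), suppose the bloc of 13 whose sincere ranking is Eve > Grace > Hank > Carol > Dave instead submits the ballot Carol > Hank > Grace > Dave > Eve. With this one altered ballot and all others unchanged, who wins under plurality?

Carol

First-place totals with the altered ballot: Carol 13, Dave 0, Hank 6, Grace 8, Eve 0.
The switch changes the winner from Eve to Carol.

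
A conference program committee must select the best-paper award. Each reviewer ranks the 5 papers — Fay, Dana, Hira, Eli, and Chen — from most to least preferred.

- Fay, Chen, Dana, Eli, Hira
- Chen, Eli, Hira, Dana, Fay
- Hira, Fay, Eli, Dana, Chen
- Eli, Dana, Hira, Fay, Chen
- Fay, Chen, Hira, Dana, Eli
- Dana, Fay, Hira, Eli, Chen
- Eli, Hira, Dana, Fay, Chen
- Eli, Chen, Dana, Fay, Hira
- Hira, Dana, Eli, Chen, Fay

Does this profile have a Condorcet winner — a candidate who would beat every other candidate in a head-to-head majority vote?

Yes

Head-to-head results (9 voters total):
Fay vs Dana: Dana wins 6–3.
Fay vs Hira: Hira wins 5–4.
Fay vs Eli: Eli wins 5–4.
Fay vs Chen: Fay wins 6–3.
Dana vs Hira: Hira wins 5–4.
Dana vs Eli: Eli wins 5–4.
Dana vs Chen: Dana wins 5–4.
Hira vs Eli: Eli wins 5–4.
Hira vs Chen: Hira wins 5–4.
Eli vs Chen: Eli wins 6–3.
Eli beats each rival — Fay (5–4), Dana (5–4), Hira (5–4), Chen (6–3) — so Eli is the Condorcet winner.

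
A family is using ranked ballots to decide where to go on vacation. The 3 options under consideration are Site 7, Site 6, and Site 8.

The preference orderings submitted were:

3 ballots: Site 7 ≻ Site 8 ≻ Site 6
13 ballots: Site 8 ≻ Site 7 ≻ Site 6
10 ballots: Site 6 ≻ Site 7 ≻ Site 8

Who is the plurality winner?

Site 8

First-place vote totals:
  Site 7: 3
  Site 6: 10
  Site 8: 13
Site 8 has the most first-place votes.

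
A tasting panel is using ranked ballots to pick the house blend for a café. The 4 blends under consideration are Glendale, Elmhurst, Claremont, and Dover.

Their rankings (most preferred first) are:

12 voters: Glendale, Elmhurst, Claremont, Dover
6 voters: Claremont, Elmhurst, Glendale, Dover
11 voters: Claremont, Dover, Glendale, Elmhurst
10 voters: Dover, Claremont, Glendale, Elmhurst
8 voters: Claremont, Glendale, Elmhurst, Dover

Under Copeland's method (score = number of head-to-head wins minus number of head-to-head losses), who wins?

Claremont

Pairwise results:
  Glendale vs Elmhurst: Glendale wins 41–6.
  Glendale vs Claremont: Claremont wins 35–12.
  Glendale vs Dover: Glendale wins 26–21.
  Elmhurst vs Claremont: Claremont wins 35–12.
  Elmhurst vs Dover: Elmhurst wins 26–21.
  Claremont vs Dover: Claremont wins 37–10.
Copeland scores (wins − losses):
  Glendale: 2 − 1 = 1
  Elmhurst: 1 − 2 = -1
  Claremont: 3 − 0 = 3
  Dover: 0 − 3 = -3
Claremont has the best Copeland score.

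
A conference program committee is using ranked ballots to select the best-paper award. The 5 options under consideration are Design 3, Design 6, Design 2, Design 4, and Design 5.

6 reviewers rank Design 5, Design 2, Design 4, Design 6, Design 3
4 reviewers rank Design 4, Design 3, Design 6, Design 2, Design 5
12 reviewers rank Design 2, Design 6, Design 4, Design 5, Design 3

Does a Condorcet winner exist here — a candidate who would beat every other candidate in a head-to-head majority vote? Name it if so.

Design 2

Head-to-head results (22 voters total):
Design 3 vs Design 6: Design 6 wins 18–4.
Design 3 vs Design 2: Design 2 wins 18–4.
Design 3 vs Design 4: Design 4 wins 22–0.
Design 3 vs Design 5: Design 5 wins 18–4.
Design 6 vs Design 2: Design 2 wins 18–4.
Design 6 vs Design 4: Design 6 wins 12–10.
Design 6 vs Design 5: Design 6 wins 16–6.
Design 2 vs Design 4: Design 2 wins 18–4.
Design 2 vs Design 5: Design 2 wins 16–6.
Design 4 vs Design 5: Design 4 wins 16–6.
Design 2 beats each rival — Design 3 (18–4), Design 6 (18–4), Design 4 (18–4), Design 5 (16–6) — so Design 2 is the Condorcet winner.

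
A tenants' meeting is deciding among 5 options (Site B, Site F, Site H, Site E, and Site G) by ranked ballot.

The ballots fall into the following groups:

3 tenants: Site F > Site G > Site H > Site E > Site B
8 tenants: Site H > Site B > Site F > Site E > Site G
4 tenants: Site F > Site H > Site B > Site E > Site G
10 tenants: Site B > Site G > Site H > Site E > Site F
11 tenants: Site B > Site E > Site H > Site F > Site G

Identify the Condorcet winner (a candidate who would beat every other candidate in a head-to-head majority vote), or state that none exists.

Site B

Head-to-head results (36 voters total):
Site B vs Site F: Site B wins 29–7.
Site B vs Site H: Site B wins 21–15.
Site B vs Site E: Site B wins 33–3.
Site B vs Site G: Site B wins 33–3.
Site F vs Site H: Site H wins 29–7.
Site F vs Site E: Site E wins 21–15.
Site F vs Site G: Site F wins 26–10.
Site H vs Site E: Site H wins 25–11.
Site H vs Site G: Site H wins 23–13.
Site E vs Site G: Site E wins 23–13.
Site B beats each rival — Site F (29–7), Site H (21–15), Site E (33–3), Site G (33–3) — so Site B is the Condorcet winner.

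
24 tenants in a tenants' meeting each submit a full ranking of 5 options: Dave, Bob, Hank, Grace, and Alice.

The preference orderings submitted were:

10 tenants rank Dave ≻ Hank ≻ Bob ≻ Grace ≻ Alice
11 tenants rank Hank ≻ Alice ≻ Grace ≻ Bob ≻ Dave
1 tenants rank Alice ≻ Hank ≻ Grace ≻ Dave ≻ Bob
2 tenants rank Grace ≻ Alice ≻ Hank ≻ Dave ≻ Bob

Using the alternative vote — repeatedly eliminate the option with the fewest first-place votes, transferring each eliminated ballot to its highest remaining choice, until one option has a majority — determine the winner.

Hank

Round 1: Hank 11, Dave 10, Grace 2, Alice 1, Bob 0. Bob has the fewest and is eliminated.
Round 2: Hank 11, Dave 10, Grace 2, Alice 1. Alice has the fewest and is eliminated.
Round 3: Hank 12, Dave 10, Grace 2. Grace has the fewest and is eliminated.
Round 4: Hank 14, Dave 10. Hank has a majority.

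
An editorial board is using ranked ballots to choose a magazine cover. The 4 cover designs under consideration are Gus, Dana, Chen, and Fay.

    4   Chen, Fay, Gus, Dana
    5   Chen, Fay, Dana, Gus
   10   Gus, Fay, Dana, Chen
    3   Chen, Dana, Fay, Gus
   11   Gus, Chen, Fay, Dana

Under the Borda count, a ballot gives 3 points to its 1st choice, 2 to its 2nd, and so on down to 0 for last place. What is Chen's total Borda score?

Borda scores:
  Gus: 4·1 + 5·0 + 10·3 + 3·0 + 11·3 = 67
  Dana: 4·0 + 5·1 + 10·1 + 3·2 + 11·0 = 21
  Chen: 4·3 + 5·3 + 10·0 + 3·3 + 11·2 = 58
  Fay: 4·2 + 5·2 + 10·2 + 3·1 + 11·1 = 52

58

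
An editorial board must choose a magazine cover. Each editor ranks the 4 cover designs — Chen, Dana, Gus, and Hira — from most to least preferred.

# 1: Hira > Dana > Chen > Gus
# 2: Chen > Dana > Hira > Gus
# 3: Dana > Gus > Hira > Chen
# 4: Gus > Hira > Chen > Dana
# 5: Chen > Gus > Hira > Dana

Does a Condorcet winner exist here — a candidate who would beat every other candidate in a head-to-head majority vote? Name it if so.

There is no Condorcet winner

Head-to-head results (5 voters total):
Chen vs Dana: Chen wins 3–2.
Chen vs Gus: Chen wins 3–2.
Chen vs Hira: Hira wins 3–2.
Dana vs Gus: Dana wins 3–2.
Dana vs Hira: Hira wins 3–2.
Gus vs Hira: Gus wins 3–2.
No candidate beats all others: Chen beats Gus beats Hira beats Chen, a majority cycle.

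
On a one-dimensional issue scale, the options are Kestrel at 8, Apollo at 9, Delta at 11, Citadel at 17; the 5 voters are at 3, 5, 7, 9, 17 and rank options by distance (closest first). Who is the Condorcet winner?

With single-peaked preferences on a line, the Condorcet winner is the candidate closest to the median voter.
The median voter (position 7) is closest to Kestrel at 8.
Check: Kestrel vs Citadel — voters closer to Kestrel: 4 of 5.

Kestrel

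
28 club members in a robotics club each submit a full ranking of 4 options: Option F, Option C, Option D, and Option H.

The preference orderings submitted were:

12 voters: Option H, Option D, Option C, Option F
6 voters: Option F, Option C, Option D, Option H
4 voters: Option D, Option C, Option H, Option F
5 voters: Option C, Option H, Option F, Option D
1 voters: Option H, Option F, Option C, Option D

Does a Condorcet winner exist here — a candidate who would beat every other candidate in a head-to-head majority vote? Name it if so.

Head-to-head results (28 voters total):
Option F vs Option C: Option C wins 21–7.
Option F vs Option D: Option D wins 16–12.
Option F vs Option H: Option H wins 22–6.
Option C vs Option D: Option D wins 16–12.
Option C vs Option H: Option C wins 15–13.
Option D vs Option H: Option H wins 18–10.
No candidate beats all others: Option C beats Option H beats Option D beats Option C, a majority cycle.

None — there is no Condorcet winner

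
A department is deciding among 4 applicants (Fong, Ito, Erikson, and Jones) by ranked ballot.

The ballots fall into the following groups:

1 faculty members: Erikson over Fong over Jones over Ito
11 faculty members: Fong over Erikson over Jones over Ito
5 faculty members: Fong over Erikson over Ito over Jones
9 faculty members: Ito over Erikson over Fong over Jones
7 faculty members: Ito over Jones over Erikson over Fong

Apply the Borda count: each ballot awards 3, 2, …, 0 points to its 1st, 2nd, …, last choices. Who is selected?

Borda scores:
  Fong: 2 + 11·3 + 5·3 + 9·1 + 7·0 = 59
  Ito: 0 + 11·0 + 5·1 + 9·3 + 7·3 = 53
  Erikson: 3 + 11·2 + 5·2 + 9·2 + 7·1 = 60
  Jones: 1 + 11·1 + 5·0 + 9·0 + 7·2 = 26
Erikson has the highest total.

Erikson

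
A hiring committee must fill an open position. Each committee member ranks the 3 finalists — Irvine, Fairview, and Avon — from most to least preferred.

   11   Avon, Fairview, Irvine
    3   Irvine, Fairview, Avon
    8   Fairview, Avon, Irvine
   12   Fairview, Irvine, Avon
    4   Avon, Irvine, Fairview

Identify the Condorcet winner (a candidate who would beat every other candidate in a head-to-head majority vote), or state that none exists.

Fairview

Head-to-head results (38 voters total):
Irvine vs Fairview: Fairview wins 31–7.
Irvine vs Avon: Avon wins 23–15.
Fairview vs Avon: Fairview wins 23–15.
Fairview beats each rival — Irvine (31–7), Avon (23–15) — so Fairview is the Condorcet winner.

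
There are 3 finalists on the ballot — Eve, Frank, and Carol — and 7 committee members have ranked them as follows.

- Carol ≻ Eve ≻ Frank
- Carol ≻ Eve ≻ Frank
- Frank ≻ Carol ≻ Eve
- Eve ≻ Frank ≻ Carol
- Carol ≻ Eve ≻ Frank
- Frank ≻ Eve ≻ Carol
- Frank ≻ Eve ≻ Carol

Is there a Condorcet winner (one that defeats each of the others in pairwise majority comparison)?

No

Head-to-head results (7 voters total):
Eve vs Frank: Eve wins 4–3.
Eve vs Carol: Carol wins 4–3.
Frank vs Carol: Frank wins 4–3.
No candidate beats all others: Eve beats Frank beats Carol beats Eve, a majority cycle.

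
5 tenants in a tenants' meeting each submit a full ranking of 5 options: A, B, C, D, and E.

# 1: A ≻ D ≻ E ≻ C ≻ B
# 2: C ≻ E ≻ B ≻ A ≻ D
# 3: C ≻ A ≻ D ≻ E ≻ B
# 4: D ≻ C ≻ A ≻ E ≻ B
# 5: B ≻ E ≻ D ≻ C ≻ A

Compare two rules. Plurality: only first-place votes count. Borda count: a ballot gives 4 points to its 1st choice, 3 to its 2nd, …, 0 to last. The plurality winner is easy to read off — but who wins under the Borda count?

Plurality first-place counts: A 1, B 1, C 2, D 1, E 0 → C.
Borda totals: A 10, B 6, C 13, D 11, E 10 → C.

C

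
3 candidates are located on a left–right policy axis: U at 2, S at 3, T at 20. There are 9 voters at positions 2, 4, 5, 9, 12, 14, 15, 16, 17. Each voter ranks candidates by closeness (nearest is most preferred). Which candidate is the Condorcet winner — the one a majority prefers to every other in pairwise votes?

With single-peaked preferences on a line, the Condorcet winner is the candidate closest to the median voter.
The median voter (position 12) is closest to T at 20.
Check: T vs U — voters closer to T: 5 of 9.

T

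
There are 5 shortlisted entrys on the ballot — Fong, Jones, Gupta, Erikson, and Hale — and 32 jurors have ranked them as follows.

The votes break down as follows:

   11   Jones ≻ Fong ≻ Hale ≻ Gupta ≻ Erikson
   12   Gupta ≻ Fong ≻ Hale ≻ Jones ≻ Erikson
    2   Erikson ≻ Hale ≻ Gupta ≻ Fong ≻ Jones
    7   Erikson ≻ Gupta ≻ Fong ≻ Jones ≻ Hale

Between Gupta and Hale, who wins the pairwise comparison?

Gupta

Ballots ranking Gupta above Hale: 12+7 = 19.
Ballots ranking Hale above Gupta: 11+2 = 13.
Gupta wins the head-to-head, 19–13.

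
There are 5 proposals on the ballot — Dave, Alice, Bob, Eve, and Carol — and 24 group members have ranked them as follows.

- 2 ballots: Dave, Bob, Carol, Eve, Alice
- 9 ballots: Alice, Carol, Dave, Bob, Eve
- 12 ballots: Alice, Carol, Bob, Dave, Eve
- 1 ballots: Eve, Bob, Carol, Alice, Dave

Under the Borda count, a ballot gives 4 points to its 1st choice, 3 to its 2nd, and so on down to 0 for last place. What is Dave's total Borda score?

38

Borda scores:
  Dave: 2·4 + 9·2 + 12·1 + 0 = 38
  Alice: 2·0 + 9·4 + 12·4 + 1 = 85
  Bob: 2·3 + 9·1 + 12·2 + 3 = 42
  Eve: 2·1 + 9·0 + 12·0 + 4 = 6
  Carol: 2·2 + 9·3 + 12·3 + 2 = 69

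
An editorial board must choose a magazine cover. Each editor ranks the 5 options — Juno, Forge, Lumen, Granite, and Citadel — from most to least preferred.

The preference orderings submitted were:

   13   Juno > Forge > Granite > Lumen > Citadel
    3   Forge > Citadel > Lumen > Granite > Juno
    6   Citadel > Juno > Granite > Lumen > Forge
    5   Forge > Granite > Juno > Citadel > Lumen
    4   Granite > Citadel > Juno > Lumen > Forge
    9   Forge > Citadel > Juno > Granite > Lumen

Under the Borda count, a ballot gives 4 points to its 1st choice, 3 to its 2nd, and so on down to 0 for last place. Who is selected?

Borda scores:
  Juno: 13·4 + 3·0 + 6·3 + 5·2 + 4·2 + 9·2 = 106
  Forge: 13·3 + 3·4 + 6·0 + 5·4 + 4·0 + 9·4 = 107
  Lumen: 13·1 + 3·2 + 6·1 + 5·0 + 4·1 + 9·0 = 29
  Granite: 13·2 + 3·1 + 6·2 + 5·3 + 4·4 + 9·1 = 81
  Citadel: 13·0 + 3·3 + 6·4 + 5·1 + 4·3 + 9·3 = 77
Forge has the highest total.

Forge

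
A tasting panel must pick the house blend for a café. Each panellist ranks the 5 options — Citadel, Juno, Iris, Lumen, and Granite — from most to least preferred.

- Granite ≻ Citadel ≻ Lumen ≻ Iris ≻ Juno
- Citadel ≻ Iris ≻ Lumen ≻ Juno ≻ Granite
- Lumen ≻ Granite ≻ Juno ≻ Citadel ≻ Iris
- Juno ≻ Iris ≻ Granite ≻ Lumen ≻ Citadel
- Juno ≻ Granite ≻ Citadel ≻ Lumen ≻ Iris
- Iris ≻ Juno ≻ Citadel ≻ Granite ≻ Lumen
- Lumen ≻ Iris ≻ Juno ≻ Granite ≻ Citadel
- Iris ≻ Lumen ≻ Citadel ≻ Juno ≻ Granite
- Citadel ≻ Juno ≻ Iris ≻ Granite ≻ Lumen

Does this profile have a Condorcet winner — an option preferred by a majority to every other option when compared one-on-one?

Head-to-head results (9 voters total):
Citadel vs Juno: Juno wins 5–4.
Citadel vs Iris: Citadel wins 5–4.
Citadel vs Lumen: Citadel wins 5–4.
Citadel vs Granite: Granite wins 5–4.
Juno vs Iris: Iris wins 5–4.
Juno vs Lumen: Lumen wins 5–4.
Juno vs Granite: Juno wins 7–2.
Iris vs Lumen: Iris wins 5–4.
Iris vs Granite: Iris wins 6–3.
Lumen vs Granite: Granite wins 5–4.
No candidate beats all others: Citadel beats Iris beats Juno beats Citadel, a majority cycle.

No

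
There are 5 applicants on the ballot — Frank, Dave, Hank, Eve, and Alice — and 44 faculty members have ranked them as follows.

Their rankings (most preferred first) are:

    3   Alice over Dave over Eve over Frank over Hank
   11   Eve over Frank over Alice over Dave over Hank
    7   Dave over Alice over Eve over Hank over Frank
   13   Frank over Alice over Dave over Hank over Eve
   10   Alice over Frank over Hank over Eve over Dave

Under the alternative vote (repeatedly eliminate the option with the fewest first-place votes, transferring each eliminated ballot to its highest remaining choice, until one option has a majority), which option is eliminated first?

Round 1: Frank 13, Alice 13, Eve 11, Dave 7, Hank 0. Hank has the fewest and is eliminated.
Round 2: Frank 13, Alice 13, Eve 11, Dave 7. Dave has the fewest and is eliminated.
Round 3: Alice 20, Frank 13, Eve 11. Eve has the fewest and is eliminated.
Round 4: Frank 24, Alice 20. Frank has a majority.

Hank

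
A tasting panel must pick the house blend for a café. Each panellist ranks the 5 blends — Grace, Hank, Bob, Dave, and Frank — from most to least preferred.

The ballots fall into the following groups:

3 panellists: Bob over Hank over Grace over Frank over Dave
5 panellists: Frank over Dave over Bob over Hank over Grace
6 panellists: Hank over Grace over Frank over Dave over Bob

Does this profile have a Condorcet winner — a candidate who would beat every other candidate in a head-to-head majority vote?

Head-to-head results (14 voters total):
Grace vs Hank: Hank wins 14–0.
Grace vs Bob: Bob wins 8–6.
Grace vs Dave: Grace wins 9–5.
Grace vs Frank: Grace wins 9–5.
Hank vs Bob: Bob wins 8–6.
Hank vs Dave: Hank wins 9–5.
Hank vs Frank: Hank wins 9–5.
Bob vs Dave: Dave wins 11–3.
Bob vs Frank: Frank wins 11–3.
Dave vs Frank: Frank wins 14–0.
No candidate beats all others: Grace beats Dave beats Bob beats Grace, a majority cycle.

No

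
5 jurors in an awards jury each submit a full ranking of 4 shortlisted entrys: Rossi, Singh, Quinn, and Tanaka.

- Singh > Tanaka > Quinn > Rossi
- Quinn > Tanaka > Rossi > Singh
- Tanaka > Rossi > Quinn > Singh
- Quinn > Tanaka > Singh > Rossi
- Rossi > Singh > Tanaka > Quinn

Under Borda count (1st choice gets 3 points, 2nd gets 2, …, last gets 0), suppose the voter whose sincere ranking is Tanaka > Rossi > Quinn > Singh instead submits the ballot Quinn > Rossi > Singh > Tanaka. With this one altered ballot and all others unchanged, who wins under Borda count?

Quinn

Borda totals with the altered ballot: Rossi 6, Singh 7, Quinn 10, Tanaka 7.
The switch changes the winner from Tanaka to Quinn.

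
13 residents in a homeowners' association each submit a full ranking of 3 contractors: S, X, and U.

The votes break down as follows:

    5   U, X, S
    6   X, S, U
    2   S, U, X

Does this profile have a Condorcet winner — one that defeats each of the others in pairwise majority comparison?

Head-to-head results (13 voters total):
S vs X: X wins 11–2.
S vs U: S wins 8–5.
X vs U: U wins 7–6.
No candidate beats all others: S beats U beats X beats S, a majority cycle.

No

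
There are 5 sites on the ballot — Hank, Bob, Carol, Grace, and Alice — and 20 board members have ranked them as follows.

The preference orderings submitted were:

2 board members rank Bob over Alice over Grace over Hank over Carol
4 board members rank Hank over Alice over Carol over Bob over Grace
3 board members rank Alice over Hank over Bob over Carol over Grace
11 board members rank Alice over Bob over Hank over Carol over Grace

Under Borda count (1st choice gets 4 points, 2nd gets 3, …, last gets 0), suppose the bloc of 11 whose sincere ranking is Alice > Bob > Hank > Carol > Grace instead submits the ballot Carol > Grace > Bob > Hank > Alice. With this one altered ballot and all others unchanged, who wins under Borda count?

Borda totals with the altered ballot: Hank 38, Bob 40, Carol 55, Grace 37, Alice 30.
The switch changes the winner from Alice to Carol.

Carol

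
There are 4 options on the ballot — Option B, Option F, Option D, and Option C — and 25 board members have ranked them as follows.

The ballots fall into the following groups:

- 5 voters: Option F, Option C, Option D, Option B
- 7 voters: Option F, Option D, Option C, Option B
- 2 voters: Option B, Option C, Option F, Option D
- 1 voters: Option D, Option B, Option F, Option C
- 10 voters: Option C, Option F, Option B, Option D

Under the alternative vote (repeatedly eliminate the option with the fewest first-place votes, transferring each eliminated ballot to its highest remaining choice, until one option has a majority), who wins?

Round 1: Option F 12, Option C 10, Option B 2, Option D 1. Option D has the fewest and is eliminated.
Round 2: Option F 12, Option C 10, Option B 3. Option B has the fewest and is eliminated.
Round 3: Option F 13, Option C 12. Option F has a majority.

Option F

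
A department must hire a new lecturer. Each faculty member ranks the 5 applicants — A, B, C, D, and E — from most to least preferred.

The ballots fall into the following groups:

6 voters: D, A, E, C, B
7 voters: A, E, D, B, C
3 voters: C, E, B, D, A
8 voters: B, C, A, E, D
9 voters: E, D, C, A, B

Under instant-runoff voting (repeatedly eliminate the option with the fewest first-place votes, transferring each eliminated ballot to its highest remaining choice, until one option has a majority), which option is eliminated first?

Round 1: E 9, B 8, A 7, D 6, C 3. C has the fewest and is eliminated.
Round 2: E 12, B 8, A 7, D 6. D has the fewest and is eliminated.
Round 3: A 13, E 12, B 8. B has the fewest and is eliminated.
Round 4: A 21, E 12. A has a majority.

C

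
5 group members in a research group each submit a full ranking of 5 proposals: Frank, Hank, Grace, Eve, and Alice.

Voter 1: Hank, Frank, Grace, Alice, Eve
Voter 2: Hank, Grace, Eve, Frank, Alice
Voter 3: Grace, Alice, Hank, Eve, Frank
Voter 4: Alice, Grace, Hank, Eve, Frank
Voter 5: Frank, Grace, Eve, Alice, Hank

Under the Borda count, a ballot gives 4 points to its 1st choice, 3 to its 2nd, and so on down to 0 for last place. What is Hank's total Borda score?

12

Borda scores:
  Frank: 3 + 1 + 0 + 0 + 4 = 8
  Hank: 4 + 4 + 2 + 2 + 0 = 12
  Grace: 2 + 3 + 4 + 3 + 3 = 15
  Eve: 0 + 2 + 1 + 1 + 2 = 6
  Alice: 1 + 0 + 3 + 4 + 1 = 9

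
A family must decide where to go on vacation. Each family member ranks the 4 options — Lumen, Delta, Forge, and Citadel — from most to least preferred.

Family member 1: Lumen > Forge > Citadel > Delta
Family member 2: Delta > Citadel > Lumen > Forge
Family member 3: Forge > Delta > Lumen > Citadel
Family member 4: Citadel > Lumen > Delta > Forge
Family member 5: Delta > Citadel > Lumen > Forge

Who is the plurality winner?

First-place vote totals:
  Lumen: 1
  Delta: 2
  Forge: 1
  Citadel: 1
Delta has the most first-place votes.

Delta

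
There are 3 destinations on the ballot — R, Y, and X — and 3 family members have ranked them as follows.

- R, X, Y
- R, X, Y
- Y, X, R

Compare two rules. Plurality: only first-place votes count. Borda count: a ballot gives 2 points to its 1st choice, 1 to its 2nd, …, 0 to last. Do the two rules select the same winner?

Plurality first-place counts: R 2, Y 1, X 0 → R.
Borda totals: R 4, Y 2, X 3 → R.
The two rules agree on R.

Yes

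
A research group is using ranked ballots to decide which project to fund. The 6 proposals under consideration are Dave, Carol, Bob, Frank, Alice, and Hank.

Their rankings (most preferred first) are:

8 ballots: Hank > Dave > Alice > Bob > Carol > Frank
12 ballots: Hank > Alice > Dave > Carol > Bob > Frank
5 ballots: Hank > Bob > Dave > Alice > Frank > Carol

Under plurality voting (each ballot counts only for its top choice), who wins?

First-place vote totals:
  Dave: 0
  Carol: 0
  Bob: 0
  Frank: 0
  Alice: 0
  Hank: 25
Hank has the most first-place votes.

Hank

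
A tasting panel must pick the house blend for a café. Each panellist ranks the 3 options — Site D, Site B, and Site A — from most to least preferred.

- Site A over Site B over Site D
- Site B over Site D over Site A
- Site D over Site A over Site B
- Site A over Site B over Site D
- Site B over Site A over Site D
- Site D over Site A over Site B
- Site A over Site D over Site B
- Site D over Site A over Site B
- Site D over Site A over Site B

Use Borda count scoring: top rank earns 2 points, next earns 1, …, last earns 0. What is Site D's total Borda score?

Borda scores:
  Site D: 0 + 1 + 2 + 0 + 0 + 2 + 1 + 2 + 2 = 10
  Site B: 1 + 2 + 0 + 1 + 2 + 0 + 0 + 0 + 0 = 6
  Site A: 2 + 0 + 1 + 2 + 1 + 1 + 2 + 1 + 1 = 11

10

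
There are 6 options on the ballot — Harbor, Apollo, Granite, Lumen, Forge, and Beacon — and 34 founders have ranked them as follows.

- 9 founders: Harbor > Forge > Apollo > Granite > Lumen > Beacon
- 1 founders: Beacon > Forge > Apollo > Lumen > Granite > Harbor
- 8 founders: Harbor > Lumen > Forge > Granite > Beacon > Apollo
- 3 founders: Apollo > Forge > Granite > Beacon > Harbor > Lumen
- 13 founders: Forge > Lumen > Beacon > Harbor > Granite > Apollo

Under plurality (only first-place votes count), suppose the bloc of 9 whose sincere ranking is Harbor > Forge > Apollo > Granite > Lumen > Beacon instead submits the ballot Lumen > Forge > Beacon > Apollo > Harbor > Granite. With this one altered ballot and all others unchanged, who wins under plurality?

Forge

First-place totals with the altered ballot: Harbor 8, Apollo 3, Granite 0, Lumen 9, Forge 13, Beacon 1.
The switch changes the winner from Harbor to Forge.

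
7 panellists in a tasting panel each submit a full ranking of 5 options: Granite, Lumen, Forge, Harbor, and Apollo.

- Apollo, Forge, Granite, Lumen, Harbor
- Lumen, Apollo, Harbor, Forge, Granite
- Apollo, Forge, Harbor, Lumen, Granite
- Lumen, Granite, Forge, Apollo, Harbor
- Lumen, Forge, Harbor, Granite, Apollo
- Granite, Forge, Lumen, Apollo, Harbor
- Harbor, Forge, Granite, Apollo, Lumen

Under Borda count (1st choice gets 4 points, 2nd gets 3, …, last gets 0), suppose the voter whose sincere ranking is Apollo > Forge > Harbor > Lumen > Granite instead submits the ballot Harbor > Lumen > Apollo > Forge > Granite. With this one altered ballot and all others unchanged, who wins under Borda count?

Lumen

Borda totals with the altered ballot: Granite 12, Lumen 18, Forge 16, Harbor 12, Apollo 12.
The switch changes the winner from Forge to Lumen.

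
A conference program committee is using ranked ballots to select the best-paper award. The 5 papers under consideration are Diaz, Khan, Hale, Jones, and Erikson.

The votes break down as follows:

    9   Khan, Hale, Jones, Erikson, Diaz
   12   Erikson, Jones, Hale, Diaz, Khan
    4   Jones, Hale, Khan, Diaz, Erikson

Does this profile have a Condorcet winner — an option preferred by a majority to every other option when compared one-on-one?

Yes

Head-to-head results (25 voters total):
Diaz vs Khan: Khan wins 13–12.
Diaz vs Hale: Hale wins 25–0.
Diaz vs Jones: Jones wins 25–0.
Diaz vs Erikson: Erikson wins 21–4.
Khan vs Hale: Hale wins 16–9.
Khan vs Jones: Jones wins 16–9.
Khan vs Erikson: Khan wins 13–12.
Hale vs Jones: Jones wins 16–9.
Hale vs Erikson: Hale wins 13–12.
Jones vs Erikson: Jones wins 13–12.
Jones beats each rival — Diaz (25–0), Khan (16–9), Hale (16–9), Erikson (13–12) — so Jones is the Condorcet winner.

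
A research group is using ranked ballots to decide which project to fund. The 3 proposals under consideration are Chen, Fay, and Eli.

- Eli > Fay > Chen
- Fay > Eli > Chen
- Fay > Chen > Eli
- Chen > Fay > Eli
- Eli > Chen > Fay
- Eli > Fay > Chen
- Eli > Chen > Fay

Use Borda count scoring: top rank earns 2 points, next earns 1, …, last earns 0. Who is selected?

Borda scores:
  Chen: 0 + 0 + 1 + 2 + 1 + 0 + 1 = 5
  Fay: 1 + 2 + 2 + 1 + 0 + 1 + 0 = 7
  Eli: 2 + 1 + 0 + 0 + 2 + 2 + 2 = 9
Eli has the highest total.

Eli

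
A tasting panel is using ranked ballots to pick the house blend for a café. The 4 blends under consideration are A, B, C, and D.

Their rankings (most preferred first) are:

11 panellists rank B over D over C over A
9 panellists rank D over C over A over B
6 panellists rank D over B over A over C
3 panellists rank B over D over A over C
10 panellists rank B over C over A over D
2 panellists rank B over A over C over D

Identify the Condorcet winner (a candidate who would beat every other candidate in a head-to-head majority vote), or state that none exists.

Head-to-head results (41 voters total):
A vs B: B wins 32–9.
A vs C: C wins 30–11.
A vs D: D wins 29–12.
B vs C: B wins 32–9.
B vs D: B wins 26–15.
C vs D: D wins 29–12.
B beats each rival — A (32–9), C (32–9), D (26–15) — so B is the Condorcet winner.

B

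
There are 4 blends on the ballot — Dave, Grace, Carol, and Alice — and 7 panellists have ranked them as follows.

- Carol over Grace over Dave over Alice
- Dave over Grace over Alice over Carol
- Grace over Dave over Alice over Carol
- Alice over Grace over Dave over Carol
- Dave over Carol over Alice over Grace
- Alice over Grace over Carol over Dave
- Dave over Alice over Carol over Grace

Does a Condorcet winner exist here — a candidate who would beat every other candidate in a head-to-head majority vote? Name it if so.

Head-to-head results (7 voters total):
Dave vs Grace: Grace wins 4–3.
Dave vs Carol: Dave wins 5–2.
Dave vs Alice: Dave wins 5–2.
Grace vs Carol: Grace wins 4–3.
Grace vs Alice: Alice wins 4–3.
Carol vs Alice: Alice wins 5–2.
No candidate beats all others: Dave beats Alice beats Grace beats Dave, a majority cycle.

There is no Condorcet winner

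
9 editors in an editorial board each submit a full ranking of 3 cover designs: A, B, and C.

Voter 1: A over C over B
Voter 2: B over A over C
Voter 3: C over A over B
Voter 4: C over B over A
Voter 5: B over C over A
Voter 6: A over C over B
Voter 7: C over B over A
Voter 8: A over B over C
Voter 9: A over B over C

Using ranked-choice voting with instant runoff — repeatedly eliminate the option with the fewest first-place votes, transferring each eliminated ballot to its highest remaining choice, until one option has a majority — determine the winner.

A

Round 1: A 4, C 3, B 2. B has the fewest and is eliminated.
Round 2: A 5, C 4. A has a majority.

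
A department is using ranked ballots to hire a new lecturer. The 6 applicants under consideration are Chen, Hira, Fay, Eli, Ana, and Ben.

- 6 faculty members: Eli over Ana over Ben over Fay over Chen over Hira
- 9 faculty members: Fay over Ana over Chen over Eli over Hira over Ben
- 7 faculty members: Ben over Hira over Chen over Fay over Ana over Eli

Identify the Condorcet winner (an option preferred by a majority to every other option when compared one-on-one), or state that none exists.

Head-to-head results (22 voters total):
Chen vs Hira: Chen wins 15–7.
Chen vs Fay: Fay wins 15–7.
Chen vs Eli: Chen wins 16–6.
Chen vs Ana: Ana wins 15–7.
Chen vs Ben: Ben wins 13–9.
Hira vs Fay: Fay wins 15–7.
Hira vs Eli: Eli wins 15–7.
Hira vs Ana: Ana wins 15–7.
Hira vs Ben: Ben wins 13–9.
Fay vs Eli: Fay wins 16–6.
Fay vs Ana: Fay wins 16–6.
Fay vs Ben: Ben wins 13–9.
Eli vs Ana: Ana wins 16–6.
Eli vs Ben: Eli wins 15–7.
Ana vs Ben: Ana wins 15–7.
No candidate beats all others: Chen beats Eli beats Ben beats Chen, a majority cycle.

None — there is no Condorcet winner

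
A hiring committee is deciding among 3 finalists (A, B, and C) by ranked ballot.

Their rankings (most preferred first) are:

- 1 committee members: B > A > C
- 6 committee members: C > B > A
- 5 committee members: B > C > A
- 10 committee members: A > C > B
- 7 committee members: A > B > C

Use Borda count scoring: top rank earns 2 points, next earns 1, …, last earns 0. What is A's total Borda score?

Borda scores:
  A: 1 + 6·0 + 5·0 + 10·2 + 7·2 = 35
  B: 2 + 6·1 + 5·2 + 10·0 + 7·1 = 25
  C: 0 + 6·2 + 5·1 + 10·1 + 7·0 = 27

35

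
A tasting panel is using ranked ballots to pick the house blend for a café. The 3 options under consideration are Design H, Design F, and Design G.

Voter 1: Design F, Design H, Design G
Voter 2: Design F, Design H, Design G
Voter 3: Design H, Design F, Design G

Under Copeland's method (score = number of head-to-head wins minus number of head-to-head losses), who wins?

Design F

Pairwise results:
  Design H vs Design F: Design F wins 2–1.
  Design H vs Design G: Design H wins 3–0.
  Design F vs Design G: Design F wins 3–0.
Copeland scores (wins − losses):
  Design H: 1 − 1 = 0
  Design F: 2 − 0 = 2
  Design G: 0 − 2 = -2
Design F has the best Copeland score.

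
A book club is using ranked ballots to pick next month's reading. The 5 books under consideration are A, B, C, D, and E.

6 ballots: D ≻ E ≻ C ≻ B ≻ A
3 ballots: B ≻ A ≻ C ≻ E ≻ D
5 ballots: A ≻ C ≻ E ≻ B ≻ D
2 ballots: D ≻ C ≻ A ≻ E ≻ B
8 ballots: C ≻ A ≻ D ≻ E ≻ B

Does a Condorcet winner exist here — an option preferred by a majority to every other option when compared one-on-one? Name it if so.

C

Head-to-head results (24 voters total):
A vs B: A wins 15–9.
A vs C: C wins 16–8.
A vs D: A wins 16–8.
A vs E: A wins 18–6.
B vs C: C wins 21–3.
B vs D: D wins 16–8.
B vs E: E wins 21–3.
C vs D: C wins 16–8.
C vs E: C wins 18–6.
D vs E: D wins 16–8.
C beats each rival — A (16–8), B (21–3), D (16–8), E (18–6) — so C is the Condorcet winner.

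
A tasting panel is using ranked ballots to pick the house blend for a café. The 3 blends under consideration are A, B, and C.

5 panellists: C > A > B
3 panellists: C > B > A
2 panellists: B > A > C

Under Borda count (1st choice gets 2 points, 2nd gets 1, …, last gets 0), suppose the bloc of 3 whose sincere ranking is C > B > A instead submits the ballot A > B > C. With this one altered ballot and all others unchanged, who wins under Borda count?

Borda totals with the altered ballot: A 13, B 7, C 10.
The switch changes the winner from C to A.

A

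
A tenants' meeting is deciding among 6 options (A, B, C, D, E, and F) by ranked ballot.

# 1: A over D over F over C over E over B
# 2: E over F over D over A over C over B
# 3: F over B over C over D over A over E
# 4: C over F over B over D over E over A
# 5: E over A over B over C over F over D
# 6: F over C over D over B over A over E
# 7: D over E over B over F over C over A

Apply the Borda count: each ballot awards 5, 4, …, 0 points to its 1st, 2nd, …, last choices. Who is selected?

F

Borda scores:
  A: 5 + 2 + 1 + 0 + 4 + 1 + 0 = 13
  B: 0 + 0 + 4 + 3 + 3 + 2 + 3 = 15
  C: 2 + 1 + 3 + 5 + 2 + 4 + 1 = 18
  D: 4 + 3 + 2 + 2 + 0 + 3 + 5 = 19
  E: 1 + 5 + 0 + 1 + 5 + 0 + 4 = 16
  F: 3 + 4 + 5 + 4 + 1 + 5 + 2 = 24
F has the highest total.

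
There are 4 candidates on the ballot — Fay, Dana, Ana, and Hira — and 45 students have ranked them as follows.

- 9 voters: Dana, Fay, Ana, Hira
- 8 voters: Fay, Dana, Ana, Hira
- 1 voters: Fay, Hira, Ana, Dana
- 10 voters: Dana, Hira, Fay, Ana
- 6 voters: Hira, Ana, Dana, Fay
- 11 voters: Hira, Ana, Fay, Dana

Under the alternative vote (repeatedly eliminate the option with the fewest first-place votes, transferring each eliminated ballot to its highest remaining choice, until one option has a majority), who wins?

Round 1: Dana 19, Hira 17, Fay 9, Ana 0. Ana has the fewest and is eliminated.
Round 2: Dana 19, Hira 17, Fay 9. Fay has the fewest and is eliminated.
Round 3: Dana 27, Hira 18. Dana has a majority.

Dana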